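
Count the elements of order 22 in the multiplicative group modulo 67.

φ(67) = 67 − 1 = 66 = 2 · 3 · 11.
Since (Z/67Z)^× is cyclic of order 66, the number of elements of order d is φ(d) when d | 66 and 0 otherwise.
22 = 2 · 11 divides 66, and φ(22) = 10.

10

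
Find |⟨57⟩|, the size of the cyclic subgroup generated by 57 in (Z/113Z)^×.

28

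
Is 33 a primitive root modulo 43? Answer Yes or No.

Yes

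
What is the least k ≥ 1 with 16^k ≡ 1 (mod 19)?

ord(16) | φ(19) = 19 − 1 = 18 = 2 · 3^2.
Divisors of 18: 1, 2, 3, 6, 9, 18.
Compute 16^d (mod 19) for the divisors d until we hit 1:
16^1 ≡ 16 (mod 19)
16^2 ≡ 9 (mod 19)
16^3 ≡ 11 (mod 19)
16^6 ≡ 7 (mod 19)
16^9 ≡ 1 (mod 19) ✓
So ord_19(16) = 9.

9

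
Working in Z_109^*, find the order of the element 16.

9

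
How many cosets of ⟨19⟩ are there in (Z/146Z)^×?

ord(19) | φ(146) = φ(2)·φ(73) = 1·72 = 72 = 2^3 · 3^2.
Divisors of 72: 1, 2, 3, 4, 6, 8, 9, 12, 18, 24, 36, 72.
Evaluate successive powers at the divisors of 72:
19^1 ≡ 19 (mod 146)
19^2 ≡ 69 (mod 146)
19^3 ≡ 143 (mod 146)
19^4 ≡ 89 (mod 146)
19^6 ≡ 9 (mod 146)
19^8 ≡ 37 (mod 146)
19^9 ≡ 119 (mod 146)
19^12 ≡ 81 (mod 146)
19^18 ≡ 145 (mod 146)
19^24 ≡ 137 (mod 146)
19^36 ≡ 1 (mod 146) ✓
So ord_146(19) = 36, hence |⟨19⟩| = 36.
Index = |(Z/146Z)^×| / |⟨19⟩| = 72 / 36 = 2.

2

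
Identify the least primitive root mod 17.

3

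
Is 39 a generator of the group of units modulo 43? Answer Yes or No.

No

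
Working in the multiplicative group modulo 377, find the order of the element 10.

84

The order of 10 must divide φ(377) = φ(13·29) = (13−1)·(29−1) = 12·28 = 336 = 2^4 · 3 · 7.
Divisors of 336: 1, 2, 3, 4, 6, 7, 8, 12, 14, 16, 21, 24, 28, 42, 48, 56, 84, 112, 168, 336.
Test each divisor d:
10^1 ≡ 10 (mod 377)
10^2 ≡ 100 (mod 377)
10^3 ≡ 246 (mod 377)
10^4 ≡ 198 (mod 377)
10^6 ≡ 196 (mod 377)
10^7 ≡ 75 (mod 377)
10^8 ≡ 373 (mod 377)
10^12 ≡ 339 (mod 377)
10^14 ≡ 347 (mod 377)
10^16 ≡ 16 (mod 377)
10^21 ≡ 12 (mod 377)
10^24 ≡ 313 (mod 377)
10^28 ≡ 146 (mod 377)
10^42 ≡ 144 (mod 377)
10^48 ≡ 326 (mod 377)
10^56 ≡ 204 (mod 377)
10^84 ≡ 1 (mod 377) ✓
The smallest such exponent is 84, so the order of 10 is 84.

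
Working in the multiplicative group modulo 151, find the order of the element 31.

75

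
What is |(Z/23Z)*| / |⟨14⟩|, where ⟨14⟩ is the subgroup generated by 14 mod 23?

Since 14 ∈ (Z/23Z)^×, its order divides φ(23) = 23 − 1 = 22 = 2 · 11.
Divisors of 22: 1, 2, 11, 22.
Evaluate successive powers at the divisors of 22:
14^1 ≡ 14 (mod 23)
14^2 ≡ 12 (mod 23)
14^11 ≡ 22 (mod 23)
14^22 ≡ 1 (mod 23) ✓
The order of 14 is 22, so the subgroup it generates has 22 elements.
The index is φ(23) / ord(14) = 22 / 22 = 1.

1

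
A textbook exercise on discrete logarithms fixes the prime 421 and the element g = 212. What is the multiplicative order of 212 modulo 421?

420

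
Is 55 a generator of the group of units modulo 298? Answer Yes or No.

φ(298) = φ(2)·φ(149) = 1·148 = 148 = 2^2 · 37.
55 is a primitive root mod 298 iff 55^(φ(298)/q) ≢ 1 for every prime q | φ(298), i.e. q ∈ {2, 37}.
55^74 ≡ 297 (mod 298)  [q = 2: ≢ 1 ✓]
55^4 ≡ 237 (mod 298)  [q = 37: ≢ 1 ✓]
Every test exponent gives a nontrivial residue, hence 55 generates the full group.

Yes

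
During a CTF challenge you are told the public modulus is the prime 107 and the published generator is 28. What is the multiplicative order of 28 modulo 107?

106

Since 28 ∈ (Z/107Z)^×, its order divides φ(107) = 107 − 1 = 106 = 2 · 53.
Divisors of 106: 1, 2, 53, 106.
Check 28^d mod 107 for each divisor in increasing order:
28^1 ≡ 28 (mod 107)
28^2 ≡ 35 (mod 107)
28^53 ≡ 106 (mod 107)
28^106 ≡ 1 (mod 107) ✓
So ord_107(28) = 106.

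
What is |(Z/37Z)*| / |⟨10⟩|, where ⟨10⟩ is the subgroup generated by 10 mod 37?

By Lagrange's theorem, ord_37(10) divides φ(37) = 37 − 1 = 36 = 2^2 · 3^2.
Divisors of 36: 1, 2, 3, 4, 6, 9, 12, 18, 36.
Test each divisor d:
10^1 ≡ 10 (mod 37)
10^2 ≡ 26 (mod 37)
10^3 ≡ 1 (mod 37) ✓
Thus |⟨10⟩| = ord(10) = 3.
[(Z/37Z)^× : ⟨10⟩] = 36/3 = 12.

12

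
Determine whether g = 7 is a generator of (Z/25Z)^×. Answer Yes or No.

No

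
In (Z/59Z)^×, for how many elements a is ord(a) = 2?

1

φ(59) = 59 − 1 = 58 = 2 · 29.
(Z/59Z)^× is cyclic (|G| = 58); a cyclic group of order m has exactly φ(d) elements of each order d | m, and none otherwise.
2 | 58, and φ(2) = 2 − 1 = 1.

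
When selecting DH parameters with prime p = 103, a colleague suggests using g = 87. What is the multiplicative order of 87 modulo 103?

By Lagrange's theorem, ord_103(87) divides φ(103) = 103 − 1 = 102 = 2 · 3 · 17.
Divisors of 102: 1, 2, 3, 6, 17, 34, 51, 102.
Test each divisor d:
87^1 ≡ 87 (mod 103)
87^2 ≡ 50 (mod 103)
87^3 ≡ 24 (mod 103)
87^6 ≡ 61 (mod 103)
87^17 ≡ 47 (mod 103)
87^34 ≡ 46 (mod 103)
87^51 ≡ 102 (mod 103)
87^102 ≡ 1 (mod 103) ✓
So ord_103(87) = 102.

102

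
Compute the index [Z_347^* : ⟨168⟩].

ord(168) | φ(347) = 347 − 1 = 346 = 2 · 173.
Divisors of 346: 1, 2, 173, 346.
Test each divisor d:
168^1 ≡ 168 (mod 347)
168^2 ≡ 117 (mod 347)
168^173 ≡ 1 (mod 347) ✓
Thus |⟨168⟩| = ord(168) = 173.
The index is φ(347) / ord(168) = 346 / 173 = 2.

2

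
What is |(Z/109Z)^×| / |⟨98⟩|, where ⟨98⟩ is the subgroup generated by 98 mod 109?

1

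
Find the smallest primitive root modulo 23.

φ(23) = 23 − 1 = 22 = 2 · 11.
Test candidates g = 2, 3, … against the prime factors q ∈ {2, 11} of φ(23): g is a generator iff g^(22/q) ≢ 1 for every such q.
g = 2: 2^11 ≡ 1 — hits 1, so not a primitive root.
g = 3: 3^11 ≡ 1 — hits 1, so not a primitive root.
g = 4: 4^11 ≡ 1 — hits 1, so not a primitive root.
g = 5: 5^11 ≡ 22; 5^2 ≡ 2 — none is 1, so 5 is a primitive root.
Hence the least primitive root of 23 is 5.

5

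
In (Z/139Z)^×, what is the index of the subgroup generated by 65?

ord(65) | φ(139) = 139 − 1 = 138 = 2 · 3 · 23.
Divisors of 138: 1, 2, 3, 6, 23, 46, 69, 138.
Compute 65^d (mod 139) for the divisors d until we hit 1:
65^1 ≡ 65
65^2 ≡ 55
65^3 ≡ 100
65^6 ≡ 131
65^23 ≡ 1
The order of 65 is 23, so the subgroup it generates has 23 elements.
[(Z/139Z)^× : ⟨65⟩] = 138/23 = 6.

6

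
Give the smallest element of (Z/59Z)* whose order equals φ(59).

2

φ(59) = 59 − 1 = 58 = 2 · 29.
g is a primitive root iff g^(58/q) ≢ 1 (mod 59) for each prime q ∈ {2, 29}.
g = 2: 2^29 ≡ 58; 2^2 ≡ 4 — none is 1, so 2 is a primitive root.
The smallest primitive root modulo 59 is 2.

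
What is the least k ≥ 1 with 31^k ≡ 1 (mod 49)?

ord(31) | φ(49) = φ(7^2) = 7·(7−1) = 42 = 2 · 3 · 7.
Divisors of 42: 1, 2, 3, 6, 7, 14, 21, 42.
Check 31^d mod 49 for each divisor in increasing order:
31^1 ≡ 31 (mod 49)
31^2 ≡ 30 (mod 49)
31^3 ≡ 48 (mod 49)
31^6 ≡ 1 (mod 49) ✓
The smallest such exponent is 6, so the order of 31 is 6.

6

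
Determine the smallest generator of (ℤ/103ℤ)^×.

5

φ(103) = 103 − 1 = 102 = 2 · 3 · 17.
g is a primitive root iff g^(102/q) ≢ 1 (mod 103) for each prime q ∈ {2, 3, 17}.
g = 2: 2^51 ≡ 1 — hits 1, so not a primitive root.
g = 3: 3^51 ≡ 102; 3^34 ≡ 1 — hits 1, so not a primitive root.
g = 4: 4^51 ≡ 1 — hits 1, so not a primitive root.
g = 5: 5^51 ≡ 102; 5^34 ≡ 56; 5^6 ≡ 72 — none is 1, so 5 is a primitive root.
The smallest primitive root modulo 103 is 5.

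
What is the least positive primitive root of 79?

3

φ(79) = 79 − 1 = 78 = 2 · 3 · 13.
Test candidates g = 2, 3, … against the prime factors q ∈ {2, 3, 13} of φ(79): g is a generator iff g^(78/q) ≢ 1 for every such q.
g = 2: 2^39 ≡ 1 — hits 1, so not a primitive root.
g = 3: 3^39 ≡ 78; 3^26 ≡ 23; 3^6 ≡ 18 — none is 1, so 3 is a primitive root.
Hence the least primitive root of 79 is 3.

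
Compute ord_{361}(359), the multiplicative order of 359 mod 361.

171

Since 359 ∈ (Z/361Z)^×, its order divides φ(361) = φ(19^2) = 19·(19−1) = 342 = 2 · 3^2 · 19.
Divisors of 342: 1, 2, 3, 6, 9, 18, 19, 38, 57, 114, 171, 342.
Test each divisor d:
359^1 ≡ 359 (mod 361)
359^2 ≡ 4 (mod 361)
359^3 ≡ 353 (mod 361)
359^6 ≡ 64 (mod 361)
359^9 ≡ 210 (mod 361)
359^18 ≡ 58 (mod 361)
359^19 ≡ 245 (mod 361)
359^38 ≡ 99 (mod 361)
359^57 ≡ 68 (mod 361)
359^114 ≡ 292 (mod 361)
359^171 ≡ 1 (mod 361) ✓
So ord_361(359) = 171.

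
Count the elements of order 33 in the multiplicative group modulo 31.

φ(31) = 31 − 1 = 30 = 2 · 3 · 5.
Since (Z/31Z)^× is cyclic of order 30, the number of elements of order d is φ(d) when d | 30 and 0 otherwise.
Here 30 is not a multiple of 33, so there are no elements of order 33.

0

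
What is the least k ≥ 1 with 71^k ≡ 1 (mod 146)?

18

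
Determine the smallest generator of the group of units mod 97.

5

φ(97) = 97 − 1 = 96 = 2^5 · 3.
Test candidates g = 2, 3, … against the prime factors q ∈ {2, 3} of φ(97): g is a generator iff g^(96/q) ≢ 1 for every such q.
g = 2: 2^48 ≡ 1 — hits 1, so not a primitive root.
g = 3: 3^48 ≡ 1 — hits 1, so not a primitive root.
g = 4: 4^48 ≡ 1 — hits 1, so not a primitive root.
g = 5: 5^48 ≡ 96; 5^32 ≡ 35 — none is 1, so 5 is a primitive root.
The smallest primitive root modulo 97 is 5.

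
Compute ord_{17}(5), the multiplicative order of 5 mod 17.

16

The order of 5 must divide φ(17) = 17 − 1 = 16 = 2^4.
Divisors of 16: 1, 2, 4, 8, 16.
Check 5^d mod 17 for each divisor in increasing order:
5^1 ≡ 5
5^2 ≡ 8
5^4 ≡ 13
5^8 ≡ 16
5^16 ≡ 1
The smallest such exponent is 16, so the order of 5 is 16.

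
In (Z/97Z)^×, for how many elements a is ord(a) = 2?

φ(97) = 97 − 1 = 96 = 2^5 · 3.
In a cyclic group of order 96, there are φ(d) elements of order d for each divisor d of 96, and zero for non-divisors.
2 | 96, and φ(2) = 2 − 1 = 1.

1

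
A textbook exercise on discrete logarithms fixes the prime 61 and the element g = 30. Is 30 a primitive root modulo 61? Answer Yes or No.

φ(61) = 61 − 1 = 60 = 2^2 · 3 · 5.
Test 30^(60/q) mod 61 for each prime factor q of 60:
30^30 ≡ 60 (mod 61)  [q = 2: ≢ 1 ✓]
30^20 ≡ 13 (mod 61)  [q = 3: ≢ 1 ✓]
30^12 ≡ 34 (mod 61)  [q = 5: ≢ 1 ✓]
None equal 1, so ord_61(30) = 60: 30 is a primitive root.

Yes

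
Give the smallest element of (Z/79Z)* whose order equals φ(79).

φ(79) = 79 − 1 = 78 = 2 · 3 · 13.
Test candidates g = 2, 3, … against the prime factors q ∈ {2, 3, 13} of φ(79): g is a generator iff g^(78/q) ≢ 1 for every such q.
g = 2: 2^39 ≡ 1 — hits 1, so not a primitive root.
g = 3: 3^39 ≡ 78; 3^26 ≡ 23; 3^6 ≡ 18 — none is 1, so 3 is a primitive root.
So 3 is the smallest generator of (Z/79Z)^×.

3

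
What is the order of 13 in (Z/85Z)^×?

The order of 13 must divide φ(85) = φ(5·17) = (5−1)·(17−1) = 4·16 = 64 = 2^6.
Divisors of 64: 1, 2, 4, 8, 16, 32, 64.
Test each divisor d:
13^1 ≡ 13 (mod 85)
13^2 ≡ 84 (mod 85)
13^4 ≡ 1 (mod 85) ✓
So ord_85(13) = 4.

4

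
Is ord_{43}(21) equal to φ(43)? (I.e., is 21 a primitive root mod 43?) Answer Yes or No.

No

φ(43) = 43 − 1 = 42 = 2 · 3 · 7.
21 is a primitive root mod 43 iff 21^(φ(43)/q) ≢ 1 for every prime q | φ(43), i.e. q ∈ {2, 3, 7}.
21^21 ≡ 1 (mod 43)  [q = 2: ≡ 1 ✗]
21^14 ≡ 1 (mod 43)  [q = 3: ≡ 1 ✗]
21^6 ≡ 41 (mod 43)  [q = 7: ≢ 1 ✓]
The check at q = 2 fails, so 21 generates a proper subgroup.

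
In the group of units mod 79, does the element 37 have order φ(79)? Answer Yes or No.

φ(79) = 79 − 1 = 78 = 2 · 3 · 13.
It suffices to check that the order of 37 is not a proper divisor of 78: compute 37^(78/q) for q ∈ {2, 3, 13}.
37^39 ≡ 78 (mod 79)  [q = 2: ≢ 1 ✓]
37^26 ≡ 23 (mod 79)  [q = 3: ≢ 1 ✓]
37^6 ≡ 38 (mod 79)  [q = 13: ≢ 1 ✓]
Every test exponent gives a nontrivial residue, hence 37 generates the full group.

Yes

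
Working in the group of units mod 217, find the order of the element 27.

ord(27) | φ(217) = φ(7·31) = (7−1)·(31−1) = 6·30 = 180 = 2^2 · 3^2 · 5.
Divisors of 180: 1, 2, 3, 4, 5, 6, 9, 10, 12, 15, 18, 20, 30, 36, 45, 60, 90, 180.
Check 27^d mod 217 for each divisor in increasing order:
27^1 ≡ 27 (mod 217)
27^2 ≡ 78 (mod 217)
27^3 ≡ 153 (mod 217)
27^4 ≡ 8 (mod 217)
27^5 ≡ 216 (mod 217)
27^6 ≡ 190 (mod 217)
27^9 ≡ 209 (mod 217)
27^10 ≡ 1 (mod 217) ✓
So ord_217(27) = 10.

10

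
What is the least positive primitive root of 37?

φ(37) = 37 − 1 = 36 = 2^2 · 3^2.
g is a primitive root iff g^(36/q) ≢ 1 (mod 37) for each prime q ∈ {2, 3}.
g = 2: 2^18 ≡ 36; 2^12 ≡ 26 — none is 1, so 2 is a primitive root.
Hence the least primitive root of 37 is 2.

2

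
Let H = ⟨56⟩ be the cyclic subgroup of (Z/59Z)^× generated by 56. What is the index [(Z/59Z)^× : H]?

ord(56) | φ(59) = 59 − 1 = 58 = 2 · 29.
Divisors of 58: 1, 2, 29, 58.
Check 56^d mod 59 for each divisor in increasing order:
56^1 ≡ 56 (mod 59)
56^2 ≡ 9 (mod 59)
56^29 ≡ 58 (mod 59)
56^58 ≡ 1 (mod 59) ✓
Thus |⟨56⟩| = ord(56) = 58.
The index is φ(59) / ord(56) = 58 / 58 = 1.

1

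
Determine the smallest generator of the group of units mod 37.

2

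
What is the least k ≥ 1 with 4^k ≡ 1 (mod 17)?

4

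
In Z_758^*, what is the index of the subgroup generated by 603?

2

The order of 603 must divide φ(758) = φ(2)·φ(379) = 1·378 = 378 = 2 · 3^3 · 7.
Divisors of 378: 1, 2, 3, 6, 7, 9, 14, 18, 21, 27, 42, 54, 63, 126, 189, 378.
Compute 603^d (mod 758) for the divisors d until we hit 1:
603^1 ≡ 603 (mod 758)
603^2 ≡ 527 (mod 758)
603^3 ≡ 179 (mod 758)
603^6 ≡ 205 (mod 758)
603^7 ≡ 61 (mod 758)
603^9 ≡ 311 (mod 758)
603^14 ≡ 689 (mod 758)
603^18 ≡ 455 (mod 758)
603^21 ≡ 339 (mod 758)
603^27 ≡ 517 (mod 758)
603^42 ≡ 463 (mod 758)
603^54 ≡ 473 (mod 758)
603^63 ≡ 51 (mod 758)
603^126 ≡ 327 (mod 758)
603^189 ≡ 1 (mod 758) ✓
Thus |⟨603⟩| = ord(603) = 189.
[(Z/758Z)^× : ⟨603⟩] = 378/189 = 2.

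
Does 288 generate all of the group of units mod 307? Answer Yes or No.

No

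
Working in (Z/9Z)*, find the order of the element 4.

3

ord(4) | φ(9) = φ(3^2) = 3·(3−1) = 6 = 2 · 3.
Divisors of 6: 1, 2, 3, 6.
Evaluate successive powers at the divisors of 6:
4^1 ≡ 4 (mod 9)
4^2 ≡ 7 (mod 9)
4^3 ≡ 1 (mod 9) ✓
So ord_9(4) = 3.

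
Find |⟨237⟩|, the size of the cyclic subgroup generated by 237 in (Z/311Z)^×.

155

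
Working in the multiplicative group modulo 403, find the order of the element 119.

12

ord(119) | φ(403) = φ(13·31) = (13−1)·(31−1) = 12·30 = 360 = 2^3 · 3^2 · 5.
Divisors of 360: 1, 2, 3, 4, 5, 6, 8, 9, 10, 12, 15, 18, 20, 24, 30, 36, 40, 45, 60, 72, 90, 120, 180, 360.
Check 119^d mod 403 for each divisor in increasing order:
119^1 ≡ 119
119^2 ≡ 56
119^3 ≡ 216
119^4 ≡ 315
119^5 ≡ 6
119^6 ≡ 311
119^8 ≡ 87
119^9 ≡ 278
119^10 ≡ 36
119^12 ≡ 1
The smallest such exponent is 12, so the order of 119 is 12.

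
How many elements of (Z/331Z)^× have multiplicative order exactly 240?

0

φ(331) = 331 − 1 = 330 = 2 · 3 · 5 · 11.
In a cyclic group of order 330, there are φ(d) elements of order d for each divisor d of 330, and zero for non-divisors.
Since 240 ∤ 330, the count is 0.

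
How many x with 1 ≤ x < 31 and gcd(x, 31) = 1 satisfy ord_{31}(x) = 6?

2

φ(31) = 31 − 1 = 30 = 2 · 3 · 5.
Since (Z/31Z)^× is cyclic of order 30, the number of elements of order d is φ(d) when d | 30 and 0 otherwise.
6 = 2 · 3 divides 30, and φ(6) = 2.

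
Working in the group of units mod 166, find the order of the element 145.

82

The order of 145 must divide φ(166) = φ(2)·φ(83) = 1·82 = 82 = 2 · 41.
Divisors of 82: 1, 2, 41, 82.
Evaluate successive powers at the divisors of 82:
145^1 ≡ 145
145^2 ≡ 109
145^41 ≡ 165
145^82 ≡ 1
Therefore the multiplicative order of 145 modulo 166 is 82.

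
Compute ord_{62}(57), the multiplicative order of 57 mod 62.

ord(57) | φ(62) = φ(2)·φ(31) = 1·30 = 30 = 2 · 3 · 5.
Divisors of 30: 1, 2, 3, 5, 6, 10, 15, 30.
Check 57^d mod 62 for each divisor in increasing order:
57^1 ≡ 57
57^2 ≡ 25
57^3 ≡ 61
57^5 ≡ 37
57^6 ≡ 1
So ord_62(57) = 6.

6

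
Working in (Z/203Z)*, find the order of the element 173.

6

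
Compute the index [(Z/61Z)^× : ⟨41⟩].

6

ord(41) | φ(61) = 61 − 1 = 60 = 2^2 · 3 · 5.
Divisors of 60: 1, 2, 3, 4, 5, 6, 10, 12, 15, 20, 30, 60.
Evaluate successive powers at the divisors of 60:
41^1 ≡ 41 (mod 61)
41^2 ≡ 34 (mod 61)
41^3 ≡ 52 (mod 61)
41^4 ≡ 58 (mod 61)
41^5 ≡ 60 (mod 61)
41^6 ≡ 20 (mod 61)
41^10 ≡ 1 (mod 61) ✓
Thus |⟨41⟩| = ord(41) = 10.
The index is φ(61) / ord(41) = 60 / 10 = 6.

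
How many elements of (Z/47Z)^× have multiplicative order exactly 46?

22

φ(47) = 47 − 1 = 46 = 2 · 23.
(Z/47Z)^× is cyclic (|G| = 46); a cyclic group of order m has exactly φ(d) elements of each order d | m, and none otherwise.
46 = 2 · 23 divides 46, and φ(46) = 22.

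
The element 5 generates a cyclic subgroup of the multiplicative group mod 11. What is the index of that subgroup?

2

Since 5 ∈ (Z/11Z)^×, its order divides φ(11) = 11 − 1 = 10 = 2 · 5.
Divisors of 10: 1, 2, 5, 10.
Compute 5^d (mod 11) for the divisors d until we hit 1:
5^1 ≡ 5 (mod 11)
5^2 ≡ 3 (mod 11)
5^5 ≡ 1 (mod 11) ✓
Thus |⟨5⟩| = ord(5) = 5.
[(Z/11Z)^× : ⟨5⟩] = 10/5 = 2.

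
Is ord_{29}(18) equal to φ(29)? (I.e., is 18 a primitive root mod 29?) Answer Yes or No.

Yes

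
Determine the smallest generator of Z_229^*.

6

φ(229) = 229 − 1 = 228 = 2^2 · 3 · 19.
Test candidates g = 2, 3, … against the prime factors q ∈ {2, 3, 19} of φ(229): g is a generator iff g^(228/q) ≢ 1 for every such q.
g = 2: 2^114 ≡ 228; 2^76 ≡ 1 — hits 1, so not a primitive root.
g = 3: 3^114 ≡ 1 — hits 1, so not a primitive root.
g = 4: 4^114 ≡ 1 — hits 1, so not a primitive root.
g = 5: 5^114 ≡ 1 — hits 1, so not a primitive root.
g = 6: 6^114 ≡ 228; 6^76 ≡ 134; 6^12 ≡ 165 — none is 1, so 6 is a primitive root.
Hence the least primitive root of 229 is 6.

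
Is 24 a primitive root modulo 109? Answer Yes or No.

Yes

φ(109) = 109 − 1 = 108 = 2^2 · 3^3.
24 is a primitive root mod 109 iff 24^(φ(109)/q) ≢ 1 for every prime q | φ(109), i.e. q ∈ {2, 3}.
24^54 ≡ 108 (mod 109)  [q = 2: ≢ 1 ✓]
24^36 ≡ 63 (mod 109)  [q = 3: ≢ 1 ✓]
All checks pass, so 24 has order 108 and is a primitive root modulo 109.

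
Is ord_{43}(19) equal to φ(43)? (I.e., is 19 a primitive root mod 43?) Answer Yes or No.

φ(43) = 43 − 1 = 42 = 2 · 3 · 7.
An element g generates (Z/43Z)^× iff g^(42/q) ≢ 1 (mod 43) for each prime q ∈ {2, 3, 7}.
19^21 ≡ 42 (mod 43)  [q = 2: ≢ 1 ✓]
19^14 ≡ 36 (mod 43)  [q = 3: ≢ 1 ✓]
19^6 ≡ 11 (mod 43)  [q = 7: ≢ 1 ✓]
All checks pass, so 19 has order 42 and is a primitive root modulo 43.

Yes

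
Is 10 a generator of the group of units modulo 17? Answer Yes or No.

Yes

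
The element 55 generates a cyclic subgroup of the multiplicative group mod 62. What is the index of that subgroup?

By Lagrange's theorem, ord_62(55) divides φ(62) = φ(2)·φ(31) = 1·30 = 30 = 2 · 3 · 5.
Divisors of 30: 1, 2, 3, 5, 6, 10, 15, 30.
Evaluate successive powers at the divisors of 30:
55^1 ≡ 55 (mod 62)
55^2 ≡ 49 (mod 62)
55^3 ≡ 29 (mod 62)
55^5 ≡ 57 (mod 62)
55^6 ≡ 35 (mod 62)
55^10 ≡ 25 (mod 62)
55^15 ≡ 61 (mod 62)
55^30 ≡ 1 (mod 62) ✓
The order of 55 is 30, so the subgroup it generates has 30 elements.
[(Z/62Z)^× : ⟨55⟩] = 30/30 = 1.

1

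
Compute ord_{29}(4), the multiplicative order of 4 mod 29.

Since 4 ∈ (Z/29Z)^×, its order divides φ(29) = 29 − 1 = 28 = 2^2 · 7.
Divisors of 28: 1, 2, 4, 7, 14, 28.
Check 4^d mod 29 for each divisor in increasing order:
4^1 ≡ 4
4^2 ≡ 16
4^4 ≡ 24
4^7 ≡ 28
4^14 ≡ 1
Hence ord(4) = 14.

14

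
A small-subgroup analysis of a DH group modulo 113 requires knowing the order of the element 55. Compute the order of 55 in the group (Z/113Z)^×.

Since 55 ∈ (Z/113Z)^×, its order divides φ(113) = 113 − 1 = 112 = 2^4 · 7.
Divisors of 112: 1, 2, 4, 7, 8, 14, 16, 28, 56, 112.
Compute 55^d (mod 113) for the divisors d until we hit 1:
55^1 ≡ 55
55^2 ≡ 87
55^4 ≡ 111
55^7 ≡ 35
55^8 ≡ 4
55^14 ≡ 95
55^16 ≡ 16
55^28 ≡ 98
55^56 ≡ 112
55^112 ≡ 1
So ord_113(55) = 112.

112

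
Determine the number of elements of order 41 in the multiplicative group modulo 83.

φ(83) = 83 − 1 = 82 = 2 · 41.
Since (Z/83Z)^× is cyclic of order 82, the number of elements of order d is φ(d) when d | 82 and 0 otherwise.
41 | 82, and φ(41) = 41 − 1 = 40.

40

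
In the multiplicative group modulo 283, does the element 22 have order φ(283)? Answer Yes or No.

Yes

φ(283) = 283 − 1 = 282 = 2 · 3 · 47.
An element g generates (Z/283Z)^× iff g^(282/q) ≢ 1 (mod 283) for each prime q ∈ {2, 3, 47}.
22^141 ≡ 282 (mod 283)  [q = 2: ≢ 1 ✓]
22^94 ≡ 44 (mod 283)  [q = 3: ≢ 1 ✓]
22^6 ≡ 199 (mod 283)  [q = 47: ≢ 1 ✓]
All checks pass, so 22 has order 282 and is a primitive root modulo 283.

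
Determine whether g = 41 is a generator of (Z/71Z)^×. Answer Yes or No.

No

φ(71) = 71 − 1 = 70 = 2 · 5 · 7.
Test 41^(70/q) mod 71 for each prime factor q of 70:
41^35 ≡ 70 (mod 71)  [q = 2: ≢ 1 ✓]
41^14 ≡ 1 (mod 71)  [q = 5: ≡ 1 ✗]
41^10 ≡ 20 (mod 71)  [q = 7: ≢ 1 ✓]
Since 41^14 ≡ 1, the order of 41 divides 14 < 70, so 41 is not a primitive root.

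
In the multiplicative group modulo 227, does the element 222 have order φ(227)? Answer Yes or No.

No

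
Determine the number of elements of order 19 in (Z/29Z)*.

0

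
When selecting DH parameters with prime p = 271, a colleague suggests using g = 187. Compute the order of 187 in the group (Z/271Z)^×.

5

Since 187 ∈ (Z/271Z)^×, its order divides φ(271) = 271 − 1 = 270 = 2 · 3^3 · 5.
Divisors of 270: 1, 2, 3, 5, 6, 9, 10, 15, 18, 27, 30, 45, 54, 90, 135, 270.
Check 187^d mod 271 for each divisor in increasing order:
187^1 ≡ 187 (mod 271)
187^2 ≡ 10 (mod 271)
187^3 ≡ 244 (mod 271)
187^5 ≡ 1 (mod 271) ✓
Hence ord(187) = 5.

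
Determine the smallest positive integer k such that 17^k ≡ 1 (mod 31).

The order of 17 must divide φ(31) = 31 − 1 = 30 = 2 · 3 · 5.
Divisors of 30: 1, 2, 3, 5, 6, 10, 15, 30.
Evaluate successive powers at the divisors of 30:
17^1 ≡ 17
17^2 ≡ 10
17^3 ≡ 15
17^5 ≡ 26
17^6 ≡ 8
17^10 ≡ 25
17^15 ≡ 30
17^30 ≡ 1
The smallest such exponent is 30, so the order of 17 is 30.

30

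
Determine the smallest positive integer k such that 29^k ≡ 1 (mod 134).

Since 29 ∈ (Z/134Z)^×, its order divides φ(134) = φ(2)·φ(67) = 1·66 = 66 = 2 · 3 · 11.
Divisors of 66: 1, 2, 3, 6, 11, 22, 33, 66.
Test each divisor d:
29^1 ≡ 29
29^2 ≡ 37
29^3 ≡ 1
So ord_134(29) = 3.

3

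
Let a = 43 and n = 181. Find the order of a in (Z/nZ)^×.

9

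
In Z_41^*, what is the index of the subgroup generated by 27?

ord(27) | φ(41) = 41 − 1 = 40 = 2^3 · 5.
Divisors of 40: 1, 2, 4, 5, 8, 10, 20, 40.
Compute 27^d (mod 41) for the divisors d until we hit 1:
27^1 ≡ 27
27^2 ≡ 32
27^4 ≡ 40
27^5 ≡ 14
27^8 ≡ 1
So ord_41(27) = 8, hence |⟨27⟩| = 8.
[(Z/41Z)^× : ⟨27⟩] = 40/8 = 5.

5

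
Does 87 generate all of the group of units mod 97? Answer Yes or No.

Yes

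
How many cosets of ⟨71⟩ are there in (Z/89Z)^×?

The order of 71 must divide φ(89) = 89 − 1 = 88 = 2^3 · 11.
Divisors of 88: 1, 2, 4, 8, 11, 22, 44, 88.
Check 71^d mod 89 for each divisor in increasing order:
71^1 ≡ 71 (mod 89)
71^2 ≡ 57 (mod 89)
71^4 ≡ 45 (mod 89)
71^8 ≡ 67 (mod 89)
71^11 ≡ 55 (mod 89)
71^22 ≡ 88 (mod 89)
71^44 ≡ 1 (mod 89) ✓
The order of 71 is 44, so the subgroup it generates has 44 elements.
The index is φ(89) / ord(71) = 88 / 44 = 2.

2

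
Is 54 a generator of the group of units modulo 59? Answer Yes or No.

Yes

φ(59) = 59 − 1 = 58 = 2 · 29.
An element g generates (Z/59Z)^× iff g^(58/q) ≢ 1 (mod 59) for each prime q ∈ {2, 29}.
54^29 ≡ 58 (mod 59)  [q = 2: ≢ 1 ✓]
54^2 ≡ 25 (mod 59)  [q = 29: ≢ 1 ✓]
None equal 1, so ord_59(54) = 58: 54 is a primitive root.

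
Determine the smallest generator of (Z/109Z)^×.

6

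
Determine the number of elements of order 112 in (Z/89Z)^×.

φ(89) = 89 − 1 = 88 = 2^3 · 11.
Since (Z/89Z)^× is cyclic of order 88, the number of elements of order d is φ(d) when d | 88 and 0 otherwise.
Here 88 is not a multiple of 112, so there are no elements of order 112.

0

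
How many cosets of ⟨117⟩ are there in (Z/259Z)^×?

18

ord(117) | φ(259) = φ(7·37) = (7−1)·(37−1) = 6·36 = 216 = 2^3 · 3^3.
Divisors of 216: 1, 2, 3, 4, 6, 8, 9, 12, 18, 24, 27, 36, 54, 72, 108, 216.
Compute 117^d (mod 259) for the divisors d until we hit 1:
117^1 ≡ 117 (mod 259)
117^2 ≡ 221 (mod 259)
117^3 ≡ 216 (mod 259)
117^4 ≡ 149 (mod 259)
117^6 ≡ 36 (mod 259)
117^8 ≡ 186 (mod 259)
117^9 ≡ 6 (mod 259)
117^12 ≡ 1 (mod 259) ✓
Thus |⟨117⟩| = ord(117) = 12.
[(Z/259Z)^× : ⟨117⟩] = 216/12 = 18.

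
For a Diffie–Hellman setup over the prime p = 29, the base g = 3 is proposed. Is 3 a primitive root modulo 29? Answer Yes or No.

φ(29) = 29 − 1 = 28 = 2^2 · 7.
An element g generates (Z/29Z)^× iff g^(28/q) ≢ 1 (mod 29) for each prime q ∈ {2, 7}.
3^14 ≡ 28 (mod 29)  [q = 2: ≢ 1 ✓]
3^4 ≡ 23 (mod 29)  [q = 7: ≢ 1 ✓]
None equal 1, so ord_29(3) = 28: 3 is a primitive root.

Yes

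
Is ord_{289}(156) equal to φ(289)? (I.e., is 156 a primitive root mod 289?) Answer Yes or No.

Yes

φ(289) = φ(17^2) = 17·(17−1) = 272 = 2^4 · 17.
Test 156^(272/q) mod 289 for each prime factor q of 272:
156^136 ≡ 288 (mod 289)  [q = 2: ≢ 1 ✓]
156^16 ≡ 120 (mod 289)  [q = 17: ≢ 1 ✓]
Every test exponent gives a nontrivial residue, hence 156 generates the full group.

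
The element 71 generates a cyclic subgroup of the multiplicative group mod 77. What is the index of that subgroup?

The order of 71 must divide φ(77) = φ(7·11) = (7−1)·(11−1) = 6·10 = 60 = 2^2 · 3 · 5.
Divisors of 60: 1, 2, 3, 4, 5, 6, 10, 12, 15, 20, 30, 60.
Evaluate successive powers at the divisors of 60:
71^1 ≡ 71 (mod 77)
71^2 ≡ 36 (mod 77)
71^3 ≡ 15 (mod 77)
71^4 ≡ 64 (mod 77)
71^5 ≡ 1 (mod 77) ✓
So ord_77(71) = 5, hence |⟨71⟩| = 5.
The index is φ(77) / ord(71) = 60 / 5 = 12.

12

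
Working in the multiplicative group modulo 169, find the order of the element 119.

By Lagrange's theorem, ord_169(119) divides φ(169) = φ(13^2) = 13·(13−1) = 156 = 2^2 · 3 · 13.
Divisors of 156: 1, 2, 3, 4, 6, 12, 13, 26, 39, 52, 78, 156.
Compute 119^d (mod 169) for the divisors d until we hit 1:
119^1 ≡ 119
119^2 ≡ 134
119^3 ≡ 60
119^4 ≡ 42
119^6 ≡ 51
119^12 ≡ 66
119^13 ≡ 80
119^26 ≡ 147
119^39 ≡ 99
119^52 ≡ 146
119^78 ≡ 168
119^156 ≡ 1
So ord_169(119) = 156.

156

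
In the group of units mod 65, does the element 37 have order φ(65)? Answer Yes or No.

No

65 = 5 · 13 is a product of two distinct odd primes, so (Z/65Z)^× ≅ (Z/5Z)^× × (Z/13Z)^× is not cyclic.
No primitive root modulo 65 exists; in particular 37 is not one.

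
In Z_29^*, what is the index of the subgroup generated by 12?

Since 12 ∈ (Z/29Z)^×, its order divides φ(29) = 29 − 1 = 28 = 2^2 · 7.
Divisors of 28: 1, 2, 4, 7, 14, 28.
Test each divisor d:
12^1 ≡ 12 (mod 29)
12^2 ≡ 28 (mod 29)
12^4 ≡ 1 (mod 29) ✓
Thus |⟨12⟩| = ord(12) = 4.
The index is φ(29) / ord(12) = 28 / 4 = 7.

7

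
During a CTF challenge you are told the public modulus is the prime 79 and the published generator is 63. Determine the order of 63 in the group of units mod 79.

78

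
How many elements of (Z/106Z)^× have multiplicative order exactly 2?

φ(106) = φ(2)·φ(53) = 1·52 = 52 = 2^2 · 13.
Since (Z/106Z)^× is cyclic of order 52, the number of elements of order d is φ(d) when d | 52 and 0 otherwise.
2 | 52, and φ(2) = 2 − 1 = 1.

1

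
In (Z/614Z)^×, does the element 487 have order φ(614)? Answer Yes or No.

Yes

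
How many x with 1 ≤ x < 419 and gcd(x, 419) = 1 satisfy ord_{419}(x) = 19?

φ(419) = 419 − 1 = 418 = 2 · 11 · 19.
Since (Z/419Z)^× is cyclic of order 418, the number of elements of order d is φ(d) when d | 418 and 0 otherwise.
19 | 418, and φ(19) = 19 − 1 = 18.

18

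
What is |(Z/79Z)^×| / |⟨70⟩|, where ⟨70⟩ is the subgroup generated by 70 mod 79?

1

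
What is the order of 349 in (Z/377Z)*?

12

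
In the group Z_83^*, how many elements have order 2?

1

φ(83) = 83 − 1 = 82 = 2 · 41.
In a cyclic group of order 82, there are φ(d) elements of order d for each divisor d of 82, and zero for non-divisors.
2 | 82, and φ(2) = 2 − 1 = 1.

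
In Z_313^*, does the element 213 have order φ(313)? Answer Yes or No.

φ(313) = 313 − 1 = 312 = 2^3 · 3 · 13.
213 is a primitive root mod 313 iff 213^(φ(313)/q) ≢ 1 for every prime q | φ(313), i.e. q ∈ {2, 3, 13}.
213^156 ≡ 1 (mod 313)  [q = 2: ≡ 1 ✗]
213^104 ≡ 98 (mod 313)  [q = 3: ≢ 1 ✓]
213^24 ≡ 280 (mod 313)  [q = 13: ≢ 1 ✓]
The check at q = 2 fails, so 213 generates a proper subgroup.

No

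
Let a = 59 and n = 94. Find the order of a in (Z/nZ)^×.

Since 59 ∈ (Z/94Z)^×, its order divides φ(94) = φ(2)·φ(47) = 1·46 = 46 = 2 · 23.
Divisors of 46: 1, 2, 23, 46.
Check 59^d mod 94 for each divisor in increasing order:
59^1 ≡ 59
59^2 ≡ 3
59^23 ≡ 1
The smallest such exponent is 23, so the order of 59 is 23.

23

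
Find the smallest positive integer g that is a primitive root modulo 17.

φ(17) = 17 − 1 = 16 = 2^4.
g is a primitive root iff g^(16/q) ≢ 1 (mod 17) for each prime q ∈ {2}.
g = 2: 2^8 ≡ 1 — hits 1, so not a primitive root.
g = 3: 3^8 ≡ 16 — none is 1, so 3 is a primitive root.
The smallest primitive root modulo 17 is 3.

3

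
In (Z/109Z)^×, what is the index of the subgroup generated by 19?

3

ord(19) | φ(109) = 109 − 1 = 108 = 2^2 · 3^3.
Divisors of 108: 1, 2, 3, 4, 6, 9, 12, 18, 27, 36, 54, 108.
Check 19^d mod 109 for each divisor in increasing order:
19^1 ≡ 19
19^2 ≡ 34
19^3 ≡ 101
19^4 ≡ 66
19^6 ≡ 64
19^9 ≡ 33
19^12 ≡ 63
19^18 ≡ 108
19^27 ≡ 76
19^36 ≡ 1
Thus |⟨19⟩| = ord(19) = 36.
[(Z/109Z)^× : ⟨19⟩] = 108/36 = 3.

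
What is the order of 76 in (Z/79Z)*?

By Lagrange's theorem, ord_79(76) divides φ(79) = 79 − 1 = 78 = 2 · 3 · 13.
Divisors of 78: 1, 2, 3, 6, 13, 26, 39, 78.
Check 76^d mod 79 for each divisor in increasing order:
76^1 ≡ 76 (mod 79)
76^2 ≡ 9 (mod 79)
76^3 ≡ 52 (mod 79)
76^6 ≡ 18 (mod 79)
76^13 ≡ 55 (mod 79)
76^26 ≡ 23 (mod 79)
76^39 ≡ 1 (mod 79) ✓
So ord_79(76) = 39.

39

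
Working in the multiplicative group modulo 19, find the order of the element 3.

ord(3) | φ(19) = 19 − 1 = 18 = 2 · 3^2.
Divisors of 18: 1, 2, 3, 6, 9, 18.
Compute 3^d (mod 19) for the divisors d until we hit 1:
3^1 ≡ 3 (mod 19)
3^2 ≡ 9 (mod 19)
3^3 ≡ 8 (mod 19)
3^6 ≡ 7 (mod 19)
3^9 ≡ 18 (mod 19)
3^18 ≡ 1 (mod 19) ✓
So ord_19(3) = 18.

18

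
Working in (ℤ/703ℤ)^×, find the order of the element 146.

ord(146) | φ(703) = φ(19·37) = (19−1)·(37−1) = 18·36 = 648 = 2^3 · 3^4.
Divisors of 648: 1, 2, 3, 4, 6, 8, 9, 12, 18, 24, 27, 36, 54, 72, 81, 108, 162, 216, 324, 648.
Evaluate successive powers at the divisors of 648:
146^1 ≡ 146 (mod 703)
146^2 ≡ 226 (mod 703)
146^3 ≡ 658 (mod 703)
146^4 ≡ 460 (mod 703)
146^6 ≡ 619 (mod 703)
146^8 ≡ 700 (mod 703)
146^9 ≡ 265 (mod 703)
146^12 ≡ 26 (mod 703)
146^18 ≡ 628 (mod 703)
146^24 ≡ 676 (mod 703)
146^27 ≡ 512 (mod 703)
146^36 ≡ 1 (mod 703) ✓
Hence ord(146) = 36.

36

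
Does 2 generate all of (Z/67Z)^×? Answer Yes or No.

Yes

φ(67) = 67 − 1 = 66 = 2 · 3 · 11.
Test 2^(66/q) mod 67 for each prime factor q of 66:
2^33 ≡ 66 (mod 67)  [q = 2: ≢ 1 ✓]
2^22 ≡ 37 (mod 67)  [q = 3: ≢ 1 ✓]
2^6 ≡ 64 (mod 67)  [q = 11: ≢ 1 ✓]
None equal 1, so ord_67(2) = 66: 2 is a primitive root.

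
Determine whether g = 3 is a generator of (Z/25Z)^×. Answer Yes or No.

Yes

φ(25) = φ(5^2) = 5·(5−1) = 20 = 2^2 · 5.
3 is a primitive root mod 25 iff 3^(φ(25)/q) ≢ 1 for every prime q | φ(25), i.e. q ∈ {2, 5}.
3^10 ≡ 24 (mod 25)  [q = 2: ≢ 1 ✓]
3^4 ≡ 6 (mod 25)  [q = 5: ≢ 1 ✓]
Every test exponent gives a nontrivial residue, hence 3 generates the full group.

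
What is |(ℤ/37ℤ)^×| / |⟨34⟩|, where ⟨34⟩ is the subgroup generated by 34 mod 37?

ord(34) | φ(37) = 37 − 1 = 36 = 2^2 · 3^2.
Divisors of 36: 1, 2, 3, 4, 6, 9, 12, 18, 36.
Compute 34^d (mod 37) for the divisors d until we hit 1:
34^1 ≡ 34
34^2 ≡ 9
34^3 ≡ 10
34^4 ≡ 7
34^6 ≡ 26
34^9 ≡ 1
So ord_37(34) = 9, hence |⟨34⟩| = 9.
[(Z/37Z)^× : ⟨34⟩] = 36/9 = 4.

4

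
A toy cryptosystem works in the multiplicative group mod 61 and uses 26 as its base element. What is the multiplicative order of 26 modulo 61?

60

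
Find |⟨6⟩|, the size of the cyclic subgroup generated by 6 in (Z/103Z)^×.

By Lagrange's theorem, ord_103(6) divides φ(103) = 103 − 1 = 102 = 2 · 3 · 17.
Divisors of 102: 1, 2, 3, 6, 17, 34, 51, 102.
Evaluate successive powers at the divisors of 102:
6^1 ≡ 6
6^2 ≡ 36
6^3 ≡ 10
6^6 ≡ 100
6^17 ≡ 47
6^34 ≡ 46
6^51 ≡ 102
6^102 ≡ 1
Hence ord(6) = 102.

102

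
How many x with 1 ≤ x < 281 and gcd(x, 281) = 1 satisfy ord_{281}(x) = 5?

φ(281) = 281 − 1 = 280 = 2^3 · 5 · 7.
In a cyclic group of order 280, there are φ(d) elements of order d for each divisor d of 280, and zero for non-divisors.
5 | 280, and φ(5) = 5 − 1 = 4.

4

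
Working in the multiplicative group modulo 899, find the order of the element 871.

30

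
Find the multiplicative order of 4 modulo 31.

ord(4) | φ(31) = 31 − 1 = 30 = 2 · 3 · 5.
Divisors of 30: 1, 2, 3, 5, 6, 10, 15, 30.
Evaluate successive powers at the divisors of 30:
4^1 ≡ 4 (mod 31)
4^2 ≡ 16 (mod 31)
4^3 ≡ 2 (mod 31)
4^5 ≡ 1 (mod 31) ✓
So ord_31(4) = 5.

5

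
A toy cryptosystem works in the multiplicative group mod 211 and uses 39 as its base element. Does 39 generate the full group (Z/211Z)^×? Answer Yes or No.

φ(211) = 211 − 1 = 210 = 2 · 3 · 5 · 7.
39 is a primitive root mod 211 iff 39^(φ(211)/q) ≢ 1 for every prime q | φ(211), i.e. q ∈ {2, 3, 5, 7}.
39^105 ≡ 210 (mod 211)  [q = 2: ≢ 1 ✓]
39^70 ≡ 196 (mod 211)  [q = 3: ≢ 1 ✓]
39^42 ≡ 55 (mod 211)  [q = 5: ≢ 1 ✓]
39^30 ≡ 199 (mod 211)  [q = 7: ≢ 1 ✓]
All checks pass, so 39 has order 210 and is a primitive root modulo 211.

Yes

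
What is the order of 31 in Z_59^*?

58

ord(31) | φ(59) = 59 − 1 = 58 = 2 · 29.
Divisors of 58: 1, 2, 29, 58.
Check 31^d mod 59 for each divisor in increasing order:
31^1 ≡ 31
31^2 ≡ 17
31^29 ≡ 58
31^58 ≡ 1
The smallest such exponent is 58, so the order of 31 is 58.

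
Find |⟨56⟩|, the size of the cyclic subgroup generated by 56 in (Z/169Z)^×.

78

ord(56) | φ(169) = φ(13^2) = 13·(13−1) = 156 = 2^2 · 3 · 13.
Divisors of 156: 1, 2, 3, 4, 6, 12, 13, 26, 39, 52, 78, 156.
Evaluate successive powers at the divisors of 156:
56^1 ≡ 56
56^2 ≡ 94
56^3 ≡ 25
56^4 ≡ 48
56^6 ≡ 118
56^12 ≡ 66
56^13 ≡ 147
56^26 ≡ 146
56^39 ≡ 168
56^52 ≡ 22
56^78 ≡ 1
The smallest such exponent is 78, so the order of 56 is 78.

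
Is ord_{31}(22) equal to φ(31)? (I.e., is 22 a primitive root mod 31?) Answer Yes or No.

Yes

φ(31) = 31 − 1 = 30 = 2 · 3 · 5.
Test 22^(30/q) mod 31 for each prime factor q of 30:
22^15 ≡ 30 (mod 31)  [q = 2: ≢ 1 ✓]
22^10 ≡ 5 (mod 31)  [q = 3: ≢ 1 ✓]
22^6 ≡ 8 (mod 31)  [q = 5: ≢ 1 ✓]
Every test exponent gives a nontrivial residue, hence 22 generates the full group.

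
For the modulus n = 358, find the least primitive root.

7

φ(358) = φ(2)·φ(179) = 1·178 = 178 = 2 · 89.
Test candidates g = 2, 3, … against the prime factors q ∈ {2, 89} of φ(358): g is a generator iff g^(178/q) ≢ 1 for every such q.
g = 2: gcd(2, 358) = 2 > 1, not a unit — skip.
g = 3: 3^89 ≡ 1 — hits 1, so not a primitive root.
g = 4: gcd(4, 358) = 2 > 1, not a unit — skip.
g = 5: 5^89 ≡ 1 — hits 1, so not a primitive root.
g = 6: gcd(6, 358) = 2 > 1, not a unit — skip.
g = 7: 7^89 ≡ 357; 7^2 ≡ 49 — none is 1, so 7 is a primitive root.
So 7 is the smallest generator of (Z/358Z)^×.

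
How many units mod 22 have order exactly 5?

4

φ(22) = φ(2)·φ(11) = 1·10 = 10 = 2 · 5.
Since (Z/22Z)^× is cyclic of order 10, the number of elements of order d is φ(d) when d | 10 and 0 otherwise.
5 | 10, and φ(5) = 5 − 1 = 4.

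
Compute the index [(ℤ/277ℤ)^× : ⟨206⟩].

2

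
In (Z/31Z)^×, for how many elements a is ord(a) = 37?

0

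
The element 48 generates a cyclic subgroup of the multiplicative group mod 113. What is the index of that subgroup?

7

By Lagrange's theorem, ord_113(48) divides φ(113) = 113 − 1 = 112 = 2^4 · 7.
Divisors of 112: 1, 2, 4, 7, 8, 14, 16, 28, 56, 112.
Evaluate successive powers at the divisors of 112:
48^1 ≡ 48 (mod 113)
48^2 ≡ 44 (mod 113)
48^4 ≡ 15 (mod 113)
48^7 ≡ 40 (mod 113)
48^8 ≡ 112 (mod 113)
48^14 ≡ 18 (mod 113)
48^16 ≡ 1 (mod 113) ✓
The order of 48 is 16, so the subgroup it generates has 16 elements.
The index is φ(113) / ord(48) = 112 / 16 = 7.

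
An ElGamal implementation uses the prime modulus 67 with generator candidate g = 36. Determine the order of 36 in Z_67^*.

33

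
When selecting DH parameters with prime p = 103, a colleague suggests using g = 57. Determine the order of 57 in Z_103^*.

6

Since 57 ∈ (Z/103Z)^×, its order divides φ(103) = 103 − 1 = 102 = 2 · 3 · 17.
Divisors of 102: 1, 2, 3, 6, 17, 34, 51, 102.
Check 57^d mod 103 for each divisor in increasing order:
57^1 ≡ 57 (mod 103)
57^2 ≡ 56 (mod 103)
57^3 ≡ 102 (mod 103)
57^6 ≡ 1 (mod 103) ✓
The smallest such exponent is 6, so the order of 57 is 6.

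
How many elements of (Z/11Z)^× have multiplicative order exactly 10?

4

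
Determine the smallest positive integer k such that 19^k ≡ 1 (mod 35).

Since 19 ∈ (Z/35Z)^×, its order divides φ(35) = φ(5·7) = (5−1)·(7−1) = 4·6 = 24 = 2^3 · 3.
Divisors of 24: 1, 2, 3, 4, 6, 8, 12, 24.
Compute 19^d (mod 35) for the divisors d until we hit 1:
19^1 ≡ 19 (mod 35)
19^2 ≡ 11 (mod 35)
19^3 ≡ 34 (mod 35)
19^4 ≡ 16 (mod 35)
19^6 ≡ 1 (mod 35) ✓
So ord_35(19) = 6.

6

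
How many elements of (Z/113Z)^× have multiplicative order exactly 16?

8

φ(113) = 113 − 1 = 112 = 2^4 · 7.
Since (Z/113Z)^× is cyclic of order 112, the number of elements of order d is φ(d) when d | 112 and 0 otherwise.
16 = 2^4 divides 112, and φ(16) = 8.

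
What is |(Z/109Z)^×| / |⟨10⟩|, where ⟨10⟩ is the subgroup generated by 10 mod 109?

Since 10 ∈ (Z/109Z)^×, its order divides φ(109) = 109 − 1 = 108 = 2^2 · 3^3.
Divisors of 108: 1, 2, 3, 4, 6, 9, 12, 18, 27, 36, 54, 108.
Check 10^d mod 109 for each divisor in increasing order:
10^1 ≡ 10
10^2 ≡ 100
10^3 ≡ 19
10^4 ≡ 81
10^6 ≡ 34
10^9 ≡ 101
10^12 ≡ 66
10^18 ≡ 64
10^27 ≡ 33
10^36 ≡ 63
10^54 ≡ 108
10^108 ≡ 1
So ord_109(10) = 108, hence |⟨10⟩| = 108.
The index is φ(109) / ord(10) = 108 / 108 = 1.

1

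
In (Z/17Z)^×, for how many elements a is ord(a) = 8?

4

φ(17) = 17 − 1 = 16 = 2^4.
(Z/17Z)^× is cyclic (|G| = 16); a cyclic group of order m has exactly φ(d) elements of each order d | m, and none otherwise.
8 = 2^3 divides 16, and φ(8) = 4.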